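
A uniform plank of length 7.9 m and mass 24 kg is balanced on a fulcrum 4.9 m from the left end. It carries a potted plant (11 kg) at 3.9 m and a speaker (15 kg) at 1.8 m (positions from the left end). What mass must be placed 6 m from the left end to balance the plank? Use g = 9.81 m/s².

About the fulcrum (at 4.9 m from the left end):
Beam weight: 24 × 9.81 = 235.4 N down at 3.95 m → arm 0.95 m, τ = 235.4 × 0.95 = 223.6 N·m counterclockwise.
Potted plant: 11 × 9.81 = 107.9 N down at 3.9 m → arm 1 m, τ = 107.9 × 1 = 107.9 N·m counterclockwise.
Speaker: 15 × 9.81 = 147.2 N down at 1.8 m → arm 3.1 m, τ = 147.2 × 3.1 = 456.3 N·m counterclockwise.
Net moment of known loads = 787.8 N·m counterclockwise.
An unknown mass m at 6 m has arm 1.1 m; its moment is m·g·1.1 clockwise.
Στ = 0 ⇒ m × 9.81 × 1.1 = 787.8 ⇒ m = 787.8 / (9.81 × 1.1) = 73 kg.

m ≈ 73 kg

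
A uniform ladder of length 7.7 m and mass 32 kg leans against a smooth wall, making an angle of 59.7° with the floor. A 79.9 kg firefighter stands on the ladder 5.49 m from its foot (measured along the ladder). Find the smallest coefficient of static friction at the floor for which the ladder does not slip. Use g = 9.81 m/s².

Sum moments about the foot of the ladder (the floor normal and friction both act there and drop out).
Ladder weight 32×9.81 = 313.9 N acts at 3.85 m along the ladder; its horizontal arm is 3.85·cos59.7° = 1.942 m → τ = 609.6 N·m clockwise.
Firefighter: 79.9×9.81 = 783.8 N at 5.49 m → arm 2.77 m → τ = 2171 N·m clockwise.
Wall normal N acts horizontally at the top; its moment arm is the height L sinθ = 7.7·sin59.7° = 6.648 m, counterclockwise.
For rotational equilibrium, N × 6.648 = 2781, so N = 418.3 N.
ΣFx = 0 ⇒ f = N_wall = 418.3 N. ΣFy = 0 ⇒ N_floor = 1098 N.
μ_min = f / N_floor = 418.3 / 1098 = 0.381.

μ_min ≈ 0.381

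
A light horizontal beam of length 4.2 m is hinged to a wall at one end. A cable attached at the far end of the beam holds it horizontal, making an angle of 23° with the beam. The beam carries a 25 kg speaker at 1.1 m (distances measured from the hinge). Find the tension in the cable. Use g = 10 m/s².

Take moments about the hinge.
Speaker: 25 × 10 = 250 N down at 1.1 m → arm 1.1 m, τ = 250 × 1.1 = 275 N·m clockwise.
Total clockwise load moment = 275 N·m.
The cable tension T acts at 4.2 m; only its component perpendicular to the beam, T sinθ, produces torque. sin 23° = 0.3907.
Balancing moments: T × 4.2 × 0.3907 = 275, giving T = 275 / 1.641 = 168 N.

T ≈ 168 N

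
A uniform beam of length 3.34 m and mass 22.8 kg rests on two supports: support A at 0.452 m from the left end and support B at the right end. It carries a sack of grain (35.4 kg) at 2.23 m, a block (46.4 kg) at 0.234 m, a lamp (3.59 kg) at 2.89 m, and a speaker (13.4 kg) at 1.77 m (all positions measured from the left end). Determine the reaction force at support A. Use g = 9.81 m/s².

Sum moments about support B (its reaction then has zero moment arm).
Beam weight: 22.8 × 9.81 = 223.7 N down at 1.67 m → arm 1.67 m, τ = 223.7 × 1.67 = 373.6 N·m counterclockwise.
Sack of grain: 35.4 × 9.81 = 347.3 N down at 2.23 m → arm 1.11 m, τ = 347.3 × 1.11 = 385.5 N·m counterclockwise.
Block: 46.4 × 9.81 = 455.2 N down at 0.234 m → arm 3.106 m, τ = 455.2 × 3.106 = 1414 N·m counterclockwise.
Lamp: 3.59 × 9.81 = 35.22 N down at 2.89 m → arm 0.45 m, τ = 35.22 × 0.45 = 15.85 N·m counterclockwise.
Speaker: 13.4 × 9.81 = 131.5 N down at 1.77 m → arm 1.57 m, τ = 131.5 × 1.57 = 206.5 N·m counterclockwise.
Net load moment about support B = 2395 N·m counterclockwise.
Reaction R at support A is upward at 0.452 m, arm 2.888 m → moment R × 2.888 clockwise.
For rotational equilibrium, R × 2.888 = 2395, so R = 829 N.

R_A ≈ 829 N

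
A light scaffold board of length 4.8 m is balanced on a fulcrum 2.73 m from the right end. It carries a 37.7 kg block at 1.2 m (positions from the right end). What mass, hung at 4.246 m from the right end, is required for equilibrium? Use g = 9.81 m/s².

m ≈ 38 kg

Take moments about the fulcrum (at 2.73 m from the right end).
Block: 37.7 × 9.81 = 369.8 N down at 1.2 m → arm 1.53 m, τ = 369.8 × 1.53 = 565.8 N·m clockwise.
Net moment of known loads = 565.8 N·m clockwise.
An unknown mass m at 4.246 m has arm 1.516 m; its moment is m·g·1.516 counterclockwise.
Setting net torque to zero: m × 9.81 × 1.516 = 565.8 → m = 565.8 / (9.81 × 1.516) = 38 kg.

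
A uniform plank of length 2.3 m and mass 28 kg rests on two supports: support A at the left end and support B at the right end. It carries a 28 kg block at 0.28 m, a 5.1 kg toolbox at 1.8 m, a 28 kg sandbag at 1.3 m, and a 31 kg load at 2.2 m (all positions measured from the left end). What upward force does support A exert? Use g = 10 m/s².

R_A ≈ 532 N

About support B:
Beam weight: 28 × 10 = 280 N down at 1.15 m → arm 1.15 m, τ = 280 × 1.15 = 322 N·m counterclockwise.
Block: 28 × 10 = 280 N down at 0.28 m → arm 2.02 m, τ = 280 × 2.02 = 565.6 N·m counterclockwise.
Toolbox: 5.1 × 10 = 51 N down at 1.8 m → arm 0.5 m, τ = 51 × 0.5 = 25.5 N·m counterclockwise.
Sandbag: 28 × 10 = 280 N down at 1.3 m → arm 1 m, τ = 280 × 1 = 280 N·m counterclockwise.
Load: 31 × 10 = 310 N down at 2.2 m → arm 0.1 m, τ = 310 × 0.1 = 31 N·m counterclockwise.
Net load moment about support B = 1224 N·m counterclockwise.
Reaction R at support A is upward at 0 m, arm 2.3 m → moment R × 2.3 clockwise.
Στ = 0 ⇒ R × 2.3 = 1224 ⇒ R = 532 N.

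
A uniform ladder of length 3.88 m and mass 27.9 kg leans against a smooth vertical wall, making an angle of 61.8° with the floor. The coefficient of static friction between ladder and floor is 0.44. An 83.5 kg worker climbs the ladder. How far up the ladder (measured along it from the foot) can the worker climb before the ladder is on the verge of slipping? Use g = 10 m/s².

Take moments about the foot of the ladder.
Ladder weight 27.9×10 = 279 N acts at 1.94 m along the ladder; its horizontal arm is 1.94·cos61.8° = 0.9167 m → τ = 255.8 N·m clockwise.
Worker weight 83.5×10 = 835 N at distance d → arm d·cos61.8° → τ = 835·d·0.4726 clockwise.
Wall normal N at the top has arm L sinθ = 3.419 m counterclockwise, so Στ = 0 gives N·3.419 = 255.8 + 394.6·d.
ΣFy = 0 ⇒ N_floor = 1114 N, so the maximum friction is μ_s·N_floor = 0.44×1114 = 490.2 N. ΣFx = 0 ⇒ N_wall = f, so at the slipping point N = 490.2 N.
Substituting: 490.2×3.419 = 255.8 + 394.6·d ⇒ d = (1676 − 255.8) / 394.6 = 3.6 m.

d ≈ 3.6 m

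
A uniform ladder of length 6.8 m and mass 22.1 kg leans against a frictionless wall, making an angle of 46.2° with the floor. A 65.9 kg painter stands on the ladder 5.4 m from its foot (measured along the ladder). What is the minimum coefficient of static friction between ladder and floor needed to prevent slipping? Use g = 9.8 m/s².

Sum moments about the foot of the ladder (the floor normal and friction both act there and drop out).
Ladder weight 22.1×9.8 = 216.6 N acts at 3.4 m along the ladder; its horizontal arm is 3.4·cos46.2° = 2.353 m → τ = 509.7 N·m clockwise.
Painter: 65.9×9.8 = 645.8 N at 5.4 m → arm 3.738 m → τ = 2414 N·m clockwise.
Wall normal N acts horizontally at the top; its moment arm is the height L sinθ = 6.8·sin46.2° = 4.908 m, counterclockwise.
Στ = 0 ⇒ N × 4.908 = 2924 ⇒ N = 595.8 N.
ΣFx = 0 ⇒ f = N_wall = 595.8 N. ΣFy = 0 ⇒ N_floor = 862.4 N.
μ_min = f / N_floor = 595.8 / 862.4 = 0.691.

μ_min ≈ 0.691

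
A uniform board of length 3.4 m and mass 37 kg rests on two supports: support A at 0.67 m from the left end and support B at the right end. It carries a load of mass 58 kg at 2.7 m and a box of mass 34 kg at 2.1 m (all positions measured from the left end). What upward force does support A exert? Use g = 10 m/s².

Choose support B as the axis so its reaction then has zero moment arm.
Beam weight: 37 × 10 = 370 N down at 1.7 m → arm 1.7 m, τ = 370 × 1.7 = 629 N·m counterclockwise.
Load: 58 × 10 = 580 N down at 2.7 m → arm 0.7 m, τ = 580 × 0.7 = 406 N·m counterclockwise.
Box: 34 × 10 = 340 N down at 2.1 m → arm 1.3 m, τ = 340 × 1.3 = 442 N·m counterclockwise.
Net load moment about support B = 1477 N·m counterclockwise.
Reaction R at support A is upward at 0.67 m, arm 2.73 m → moment R × 2.73 clockwise.
Στ = 0 ⇒ R × 2.73 = 1477 ⇒ R = 541 N.

R_A ≈ 541 N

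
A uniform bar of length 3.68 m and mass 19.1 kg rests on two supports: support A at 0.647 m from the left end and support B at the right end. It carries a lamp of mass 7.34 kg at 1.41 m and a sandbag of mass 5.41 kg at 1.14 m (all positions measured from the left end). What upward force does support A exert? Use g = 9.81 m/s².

Take moments about support B.
Beam weight: 19.1 × 9.81 = 187.4 N down at 1.84 m → arm 1.84 m, τ = 187.4 × 1.84 = 344.8 N·m counterclockwise.
Lamp: 7.34 × 9.81 = 72.01 N down at 1.41 m → arm 2.27 m, τ = 72.01 × 2.27 = 163.5 N·m counterclockwise.
Sandbag: 5.41 × 9.81 = 53.07 N down at 1.14 m → arm 2.54 m, τ = 53.07 × 2.54 = 134.8 N·m counterclockwise.
Net load moment about support B = 643.1 N·m counterclockwise.
Reaction R at support A is upward at 0.647 m, arm 3.033 m → moment R × 3.033 clockwise.
Balancing moments: R × 3.033 = 643.1, giving R = 212 N.

R_A ≈ 212 N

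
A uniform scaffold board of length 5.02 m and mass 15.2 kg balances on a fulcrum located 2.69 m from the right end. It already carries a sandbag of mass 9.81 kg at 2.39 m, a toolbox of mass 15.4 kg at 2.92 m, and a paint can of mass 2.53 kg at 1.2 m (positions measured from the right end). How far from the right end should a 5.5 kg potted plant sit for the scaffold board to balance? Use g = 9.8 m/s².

Sum moments about the fulcrum (at 2.69 m from the right end) (the support reaction has zero arm there).
Beam weight: 15.2 × 9.8 = 149 N down at 2.51 m → arm 0.18 m, τ = 149 × 0.18 = 26.82 N·m clockwise.
Sandbag: 9.81 × 9.8 = 96.14 N down at 2.39 m → arm 0.3 m, τ = 96.14 × 0.3 = 28.84 N·m clockwise.
Toolbox: 15.4 × 9.8 = 150.9 N down at 2.92 m → arm 0.23 m, τ = 150.9 × 0.23 = 34.71 N·m counterclockwise.
Paint can: 2.53 × 9.8 = 24.79 N down at 1.2 m → arm 1.49 m, τ = 24.79 × 1.49 = 36.94 N·m clockwise.
Net moment of existing loads = 57.89 N·m clockwise.
The potted plant weighs 5.5 × 9.8 = 53.9 N and must supply an equal counterclockwise moment, so its lever arm about the fulcrum is 57.89 / 53.9 = 1.07 m.
That puts it at 2.69 + 1.07 = 3.76 m from the right end.

x ≈ 3.76 m from the right end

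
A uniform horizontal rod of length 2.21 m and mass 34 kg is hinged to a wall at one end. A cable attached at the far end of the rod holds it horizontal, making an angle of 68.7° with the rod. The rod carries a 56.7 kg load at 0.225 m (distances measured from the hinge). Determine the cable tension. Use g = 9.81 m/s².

T ≈ 240 N

Take moments about the hinge.
Beam weight: 34 × 9.81 = 333.5 N down at 1.105 m → arm 1.105 m, τ = 333.5 × 1.105 = 368.5 N·m clockwise.
Load: 56.7 × 9.81 = 556.2 N down at 0.225 m → arm 0.225 m, τ = 556.2 × 0.225 = 125.1 N·m clockwise.
Total clockwise load moment = 493.6 N·m.
The cable tension T acts at 2.21 m; only its component perpendicular to the rod, T sinθ, produces torque. sin 68.7° = 0.9317.
Balancing moments: T × 2.21 × 0.9317 = 493.6, giving T = 493.6 / 2.059 = 240 N.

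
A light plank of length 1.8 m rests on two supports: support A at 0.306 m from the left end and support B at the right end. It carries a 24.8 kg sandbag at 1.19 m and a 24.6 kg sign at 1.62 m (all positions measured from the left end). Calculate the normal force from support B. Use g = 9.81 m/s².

Sum moments about support A (its reaction then has zero moment arm).
Sandbag: 24.8 × 9.81 = 243.3 N down at 1.19 m → arm 0.884 m, τ = 243.3 × 0.884 = 215.1 N·m clockwise.
Sign: 24.6 × 9.81 = 241.3 N down at 1.62 m → arm 1.314 m, τ = 241.3 × 1.314 = 317.1 N·m clockwise.
Net load moment about support A = 532.2 N·m clockwise.
Reaction R at support B is upward at 1.8 m, arm 1.494 m → moment R × 1.494 counterclockwise.
Balancing moments: R × 1.494 = 532.2, giving R = 356 N.

R_B ≈ 356 N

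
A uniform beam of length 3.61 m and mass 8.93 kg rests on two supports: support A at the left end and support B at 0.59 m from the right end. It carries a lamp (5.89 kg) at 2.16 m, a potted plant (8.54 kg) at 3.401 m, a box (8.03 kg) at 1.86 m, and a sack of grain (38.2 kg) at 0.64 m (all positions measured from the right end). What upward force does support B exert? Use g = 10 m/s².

R_B ≈ 510 N

Taking torques about support A:
Beam weight: 8.93 × 10 = 89.3 N down at 1.805 m → arm 1.805 m, τ = 89.3 × 1.805 = 161.2 N·m clockwise.
Lamp: 5.89 × 10 = 58.9 N down at 2.16 m → arm 1.45 m, τ = 58.9 × 1.45 = 85.41 N·m clockwise.
Potted plant: 8.54 × 10 = 85.4 N down at 3.401 m → arm 0.209 m, τ = 85.4 × 0.209 = 17.85 N·m clockwise.
Box: 8.03 × 10 = 80.3 N down at 1.86 m → arm 1.75 m, τ = 80.3 × 1.75 = 140.5 N·m clockwise.
Sack of grain: 38.2 × 10 = 382 N down at 0.64 m → arm 2.97 m, τ = 382 × 2.97 = 1135 N·m clockwise.
Net load moment about support A = 1540 N·m clockwise.
Reaction R at support B is upward at 0.59 m, arm 3.02 m → moment R × 3.02 counterclockwise.
Στ = 0 ⇒ R × 3.02 = 1540 ⇒ R = 510 N.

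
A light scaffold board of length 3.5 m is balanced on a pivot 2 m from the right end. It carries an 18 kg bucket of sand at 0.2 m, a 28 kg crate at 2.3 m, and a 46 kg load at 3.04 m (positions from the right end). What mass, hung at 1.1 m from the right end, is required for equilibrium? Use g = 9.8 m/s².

Taking torques about the pivot (at 2 m from the right end):
Bucket of sand: 18 × 9.8 = 176.4 N down at 0.2 m → arm 1.8 m, τ = 176.4 × 1.8 = 317.5 N·m clockwise.
Crate: 28 × 9.8 = 274.4 N down at 2.3 m → arm 0.3 m, τ = 274.4 × 0.3 = 82.32 N·m counterclockwise.
Load: 46 × 9.8 = 450.8 N down at 3.04 m → arm 1.04 m, τ = 450.8 × 1.04 = 468.8 N·m counterclockwise.
Net moment of known loads = 233.6 N·m counterclockwise.
An unknown mass m at 1.1 m has arm 0.9 m; its moment is m·g·0.9 clockwise.
Setting net torque to zero: m × 9.8 × 0.9 = 233.6 → m = 233.6 / (9.8 × 0.9) = 26.5 kg.

m ≈ 26.5 kg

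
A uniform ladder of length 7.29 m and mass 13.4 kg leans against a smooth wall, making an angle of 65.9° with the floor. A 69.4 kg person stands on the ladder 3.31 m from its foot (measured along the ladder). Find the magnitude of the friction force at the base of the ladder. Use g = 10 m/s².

f ≈ 171 N

Sum moments about the foot of the ladder (the floor normal and friction both act there and drop out).
Ladder weight 13.4×10 = 134 N acts at 3.645 m along the ladder; its horizontal arm is 3.645·cos65.9° = 1.488 m → τ = 199.4 N·m clockwise.
Person: 69.4×10 = 694 N at 3.31 m → arm 1.352 m → τ = 938.3 N·m clockwise.
Wall normal N acts horizontally at the top; its moment arm is the height L sinθ = 7.29·sin65.9° = 6.655 m, counterclockwise.
For rotational equilibrium, N × 6.655 = 1138, so N = 171 N.
ΣFx = 0: friction at the foot balances the wall's push, so f = N_wall = 171 N.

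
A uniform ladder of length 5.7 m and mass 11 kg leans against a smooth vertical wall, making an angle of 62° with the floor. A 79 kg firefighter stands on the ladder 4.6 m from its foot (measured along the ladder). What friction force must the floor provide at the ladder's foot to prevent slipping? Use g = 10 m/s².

f ≈ 368 N

Take moments about the foot of the ladder.
Ladder weight 11×10 = 110 N acts at 2.85 m along the ladder; its horizontal arm is 2.85·cos62° = 1.338 m → τ = 147.2 N·m clockwise.
Firefighter: 79×10 = 790 N at 4.6 m → arm 2.16 m → τ = 1706 N·m clockwise.
Wall normal N acts horizontally at the top; its moment arm is the height L sinθ = 5.7·sin62° = 5.033 m, counterclockwise.
Στ = 0 ⇒ N × 5.033 = 1853 ⇒ N = 368 N.
ΣFx = 0: friction at the foot balances the wall's push, so f = N_wall = 368 N.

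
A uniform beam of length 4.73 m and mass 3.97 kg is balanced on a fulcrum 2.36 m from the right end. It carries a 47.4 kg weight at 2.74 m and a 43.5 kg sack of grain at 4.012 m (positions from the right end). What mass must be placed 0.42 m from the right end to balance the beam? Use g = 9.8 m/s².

Taking torques about the fulcrum (at 2.36 m from the right end):
Beam weight: 3.97 × 9.8 = 38.91 N down at 2.365 m → arm 0.005 m, τ = 38.91 × 0.005 = 0.1946 N·m counterclockwise.
Weight: 47.4 × 9.8 = 464.5 N down at 2.74 m → arm 0.38 m, τ = 464.5 × 0.38 = 176.5 N·m counterclockwise.
Sack of grain: 43.5 × 9.8 = 426.3 N down at 4.012 m → arm 1.652 m, τ = 426.3 × 1.652 = 704.2 N·m counterclockwise.
Net moment of known loads = 880.9 N·m counterclockwise.
An unknown mass m at 0.42 m has arm 1.94 m; its moment is m·g·1.94 clockwise.
Balancing moments: m × 9.8 × 1.94 = 880.9, giving m = 880.9 / (9.8 × 1.94) = 46.3 kg.

m ≈ 46.3 kg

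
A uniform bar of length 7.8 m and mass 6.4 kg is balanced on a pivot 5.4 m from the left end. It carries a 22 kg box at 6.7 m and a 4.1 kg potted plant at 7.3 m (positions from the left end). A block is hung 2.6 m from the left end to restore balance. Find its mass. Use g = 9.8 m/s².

m ≈ 9.57 kg

Sum moments about the pivot (at 5.4 m from the left end) (the support reaction has zero arm there).
Beam weight: 6.4 × 9.8 = 62.72 N down at 3.9 m → arm 1.5 m, τ = 62.72 × 1.5 = 94.08 N·m counterclockwise.
Box: 22 × 9.8 = 215.6 N down at 6.7 m → arm 1.3 m, τ = 215.6 × 1.3 = 280.3 N·m clockwise.
Potted plant: 4.1 × 9.8 = 40.18 N down at 7.3 m → arm 1.9 m, τ = 40.18 × 1.9 = 76.34 N·m clockwise.
Net moment of known loads = 262.6 N·m clockwise.
An unknown mass m at 2.6 m has arm 2.8 m; its moment is m·g·2.8 counterclockwise.
Setting net torque to zero: m × 9.8 × 2.8 = 262.6 → m = 262.6 / (9.8 × 2.8) = 9.57 kg.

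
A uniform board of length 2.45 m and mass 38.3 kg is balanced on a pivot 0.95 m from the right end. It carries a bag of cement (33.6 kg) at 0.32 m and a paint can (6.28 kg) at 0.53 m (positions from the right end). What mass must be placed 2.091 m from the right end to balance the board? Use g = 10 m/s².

m ≈ 11.6 kg

Choose the pivot (at 0.95 m from the right end) as the axis so the support reaction has zero arm there.
Beam weight: 38.3 × 10 = 383 N down at 1.225 m → arm 0.275 m, τ = 383 × 0.275 = 105.3 N·m counterclockwise.
Bag of cement: 33.6 × 10 = 336 N down at 0.32 m → arm 0.63 m, τ = 336 × 0.63 = 211.7 N·m clockwise.
Paint can: 6.28 × 10 = 62.8 N down at 0.53 m → arm 0.42 m, τ = 62.8 × 0.42 = 26.38 N·m clockwise.
Net moment of known loads = 132.8 N·m clockwise.
An unknown mass m at 2.091 m has arm 1.141 m; its moment is m·g·1.141 counterclockwise.
Setting net torque to zero: m × 10 × 1.141 = 132.8 → m = 132.8 / (10 × 1.141) = 11.6 kg.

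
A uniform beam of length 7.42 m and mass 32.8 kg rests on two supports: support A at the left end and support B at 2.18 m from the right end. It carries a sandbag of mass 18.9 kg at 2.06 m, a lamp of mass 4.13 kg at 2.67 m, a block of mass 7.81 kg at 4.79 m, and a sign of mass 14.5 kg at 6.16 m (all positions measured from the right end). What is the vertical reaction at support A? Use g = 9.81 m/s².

R_A ≈ 240 N

Taking torques about support B:
Beam weight: 32.8 × 9.81 = 321.8 N down at 3.71 m → arm 1.53 m, τ = 321.8 × 1.53 = 492.4 N·m counterclockwise.
Sandbag: 18.9 × 9.81 = 185.4 N down at 2.06 m → arm 0.12 m, τ = 185.4 × 0.12 = 22.25 N·m clockwise.
Lamp: 4.13 × 9.81 = 40.52 N down at 2.67 m → arm 0.49 m, τ = 40.52 × 0.49 = 19.85 N·m counterclockwise.
Block: 7.81 × 9.81 = 76.62 N down at 4.79 m → arm 2.61 m, τ = 76.62 × 2.61 = 200 N·m counterclockwise.
Sign: 14.5 × 9.81 = 142.2 N down at 6.16 m → arm 3.98 m, τ = 142.2 × 3.98 = 566 N·m counterclockwise.
Net load moment about support B = 1256 N·m counterclockwise.
Reaction R at support A is upward at 7.42 m, arm 5.24 m → moment R × 5.24 clockwise.
Στ = 0 ⇒ R × 5.24 = 1256 ⇒ R = 240 N.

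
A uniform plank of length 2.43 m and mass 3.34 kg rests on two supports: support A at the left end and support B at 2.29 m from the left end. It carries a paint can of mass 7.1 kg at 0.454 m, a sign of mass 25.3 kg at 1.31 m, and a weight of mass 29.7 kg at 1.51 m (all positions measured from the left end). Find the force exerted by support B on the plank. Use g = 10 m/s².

R_B ≈ 372 N

Taking torques about support A:
Beam weight: 3.34 × 10 = 33.4 N down at 1.215 m → arm 1.215 m, τ = 33.4 × 1.215 = 40.58 N·m clockwise.
Paint can: 7.1 × 10 = 71 N down at 0.454 m → arm 0.454 m, τ = 71 × 0.454 = 32.23 N·m clockwise.
Sign: 25.3 × 10 = 253 N down at 1.31 m → arm 1.31 m, τ = 253 × 1.31 = 331.4 N·m clockwise.
Weight: 29.7 × 10 = 297 N down at 1.51 m → arm 1.51 m, τ = 297 × 1.51 = 448.5 N·m clockwise.
Net load moment about support A = 852.7 N·m clockwise.
Reaction R at support B is upward at 2.29 m, arm 2.29 m → moment R × 2.29 counterclockwise.
Balancing moments: R × 2.29 = 852.7, giving R = 372 N.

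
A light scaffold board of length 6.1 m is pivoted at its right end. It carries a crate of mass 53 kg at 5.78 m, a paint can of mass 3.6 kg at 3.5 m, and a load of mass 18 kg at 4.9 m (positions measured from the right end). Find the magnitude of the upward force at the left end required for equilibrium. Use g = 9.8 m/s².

F ≈ 654 N

Take moments about the right end.
Crate: 53 × 9.8 = 519.4 N down at 5.78 m → arm 5.78 m, τ = 519.4 × 5.78 = 3002 N·m counterclockwise.
Paint can: 3.6 × 9.8 = 35.28 N down at 3.5 m → arm 3.5 m, τ = 35.28 × 3.5 = 123.5 N·m counterclockwise.
Load: 18 × 9.8 = 176.4 N down at 4.9 m → arm 4.9 m, τ = 176.4 × 4.9 = 864.4 N·m counterclockwise.
Net moment of the loads = 3990 N·m counterclockwise.
The upward force F acts at the left end, arm 6.1 m, giving F × 6.1 clockwise.
For rotational equilibrium, F × 6.1 = 3990, so F = 3990 / 6.1 = 654 N.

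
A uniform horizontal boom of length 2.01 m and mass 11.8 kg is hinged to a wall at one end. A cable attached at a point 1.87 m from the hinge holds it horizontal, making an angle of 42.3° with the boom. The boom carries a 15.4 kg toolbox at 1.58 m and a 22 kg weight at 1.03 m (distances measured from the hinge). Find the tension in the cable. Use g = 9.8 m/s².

T ≈ 458 N

Take moments about the hinge.
Beam weight: 11.8 × 9.8 = 115.6 N down at 1.005 m → arm 1.005 m, τ = 115.6 × 1.005 = 116.2 N·m clockwise.
Toolbox: 15.4 × 9.8 = 150.9 N down at 1.58 m → arm 1.58 m, τ = 150.9 × 1.58 = 238.4 N·m clockwise.
Weight: 22 × 9.8 = 215.6 N down at 1.03 m → arm 1.03 m, τ = 215.6 × 1.03 = 222.1 N·m clockwise.
Total clockwise load moment = 576.7 N·m.
The cable tension T acts at 1.87 m; only its component perpendicular to the boom, T sinθ, produces torque. sin 42.3° = 0.673.
Balancing moments: T × 1.87 × 0.673 = 576.7, giving T = 576.7 / 1.259 = 458 N.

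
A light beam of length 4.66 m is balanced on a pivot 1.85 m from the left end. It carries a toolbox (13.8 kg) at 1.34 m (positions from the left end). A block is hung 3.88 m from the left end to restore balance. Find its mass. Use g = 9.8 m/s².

Taking torques about the pivot (at 1.85 m from the left end):
Toolbox: 13.8 × 9.8 = 135.2 N down at 1.34 m → arm 0.51 m, τ = 135.2 × 0.51 = 68.95 N·m counterclockwise.
Net moment of known loads = 68.95 N·m counterclockwise.
An unknown mass m at 3.88 m has arm 2.03 m; its moment is m·g·2.03 clockwise.
For rotational equilibrium, m × 9.8 × 2.03 = 68.95, so m = 68.95 / (9.8 × 2.03) = 3.47 kg.

m ≈ 3.47 kg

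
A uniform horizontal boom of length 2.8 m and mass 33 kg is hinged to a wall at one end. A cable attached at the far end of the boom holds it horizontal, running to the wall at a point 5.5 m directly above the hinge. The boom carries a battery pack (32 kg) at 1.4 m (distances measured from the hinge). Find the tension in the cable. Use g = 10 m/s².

Take moments about the hinge.
Beam weight: 33 × 10 = 330 N down at 1.4 m → arm 1.4 m, τ = 330 × 1.4 = 462 N·m clockwise.
Battery pack: 32 × 10 = 320 N down at 1.4 m → arm 1.4 m, τ = 320 × 1.4 = 448 N·m clockwise.
Total clockwise load moment = 910 N·m.
The cable tension T acts at 2.8 m; only its component perpendicular to the boom, T sinθ, produces torque. sinθ = h/√(h²+d²) = 5.5/√(5.5²+2.8²) = 0.8912.
Στ = 0 ⇒ T × 2.8 × 0.8912 = 910 ⇒ T = 910 / 2.495 = 365 N.

T ≈ 365 N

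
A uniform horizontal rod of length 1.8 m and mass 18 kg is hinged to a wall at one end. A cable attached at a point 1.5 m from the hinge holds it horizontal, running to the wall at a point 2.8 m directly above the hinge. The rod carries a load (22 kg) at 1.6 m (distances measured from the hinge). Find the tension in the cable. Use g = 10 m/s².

T ≈ 389 N

About the hinge:
Beam weight: 18 × 10 = 180 N down at 0.9 m → arm 0.9 m, τ = 180 × 0.9 = 162 N·m clockwise.
Load: 22 × 10 = 220 N down at 1.6 m → arm 1.6 m, τ = 220 × 1.6 = 352 N·m clockwise.
Total clockwise load moment = 514 N·m.
The cable tension T acts at 1.5 m; only its component perpendicular to the rod, T sinθ, produces torque. sinθ = h/√(h²+d²) = 2.8/√(2.8²+1.5²) = 0.8815.
For rotational equilibrium, T × 1.5 × 0.8815 = 514, so T = 514 / 1.322 = 389 N.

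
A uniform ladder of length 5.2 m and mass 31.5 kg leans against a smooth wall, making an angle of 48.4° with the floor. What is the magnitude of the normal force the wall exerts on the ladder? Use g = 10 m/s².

Take moments about the foot of the ladder.
Ladder weight 31.5×10 = 315 N acts at 2.6 m along the ladder; its horizontal arm is 2.6·cos48.4° = 1.726 m → τ = 543.7 N·m clockwise.
Wall normal N acts horizontally at the top; its moment arm is the height L sinθ = 5.2·sin48.4° = 3.889 m, counterclockwise.
For rotational equilibrium, N × 3.889 = 543.7, so N = 140 N.

N_wall ≈ 140 N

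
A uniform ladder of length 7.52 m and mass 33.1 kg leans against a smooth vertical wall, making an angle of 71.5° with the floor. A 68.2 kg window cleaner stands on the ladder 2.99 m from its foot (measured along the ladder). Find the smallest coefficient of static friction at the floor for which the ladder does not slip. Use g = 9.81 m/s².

Choose the foot of the ladder as the axis so the floor normal and friction both act there and drop out.
Ladder weight 33.1×9.81 = 324.7 N acts at 3.76 m along the ladder; its horizontal arm is 3.76·cos71.5° = 1.193 m → τ = 387.4 N·m clockwise.
Window cleaner: 68.2×9.81 = 669 N at 2.99 m → arm 0.9487 m → τ = 634.7 N·m clockwise.
Wall normal N acts horizontally at the top; its moment arm is the height L sinθ = 7.52·sin71.5° = 7.131 m, counterclockwise.
For rotational equilibrium, N × 7.131 = 1022, so N = 143.3 N.
ΣFx = 0 ⇒ f = N_wall = 143.3 N. ΣFy = 0 ⇒ N_floor = 993.7 N.
μ_min = f / N_floor = 143.3 / 993.7 = 0.144.

μ_min ≈ 0.144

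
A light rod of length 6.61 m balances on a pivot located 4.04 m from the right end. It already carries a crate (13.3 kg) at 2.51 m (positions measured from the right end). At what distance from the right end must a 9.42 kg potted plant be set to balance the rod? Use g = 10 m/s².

x ≈ 6.2 m from the right end

About the pivot (at 4.04 m from the right end):
Crate: 13.3 × 10 = 133 N down at 2.51 m → arm 1.53 m, τ = 133 × 1.53 = 203.5 N·m clockwise.
Net moment of existing loads = 203.5 N·m clockwise.
The potted plant weighs 9.42 × 10 = 94.2 N and must supply an equal counterclockwise moment, so its lever arm about the pivot is 203.5 / 94.2 = 2.16 m.
That puts it at 4.04 + 2.16 = 6.2 m from the right end.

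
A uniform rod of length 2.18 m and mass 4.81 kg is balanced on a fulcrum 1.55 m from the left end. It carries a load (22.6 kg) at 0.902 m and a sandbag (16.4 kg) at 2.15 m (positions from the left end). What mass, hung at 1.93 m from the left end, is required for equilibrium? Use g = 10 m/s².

m ≈ 18.5 kg

Taking torques about the fulcrum (at 1.55 m from the left end):
Beam weight: 4.81 × 10 = 48.1 N down at 1.09 m → arm 0.46 m, τ = 48.1 × 0.46 = 22.13 N·m counterclockwise.
Load: 22.6 × 10 = 226 N down at 0.902 m → arm 0.648 m, τ = 226 × 0.648 = 146.4 N·m counterclockwise.
Sandbag: 16.4 × 10 = 164 N down at 2.15 m → arm 0.6 m, τ = 164 × 0.6 = 98.4 N·m clockwise.
Net moment of known loads = 70.13 N·m counterclockwise.
An unknown mass m at 1.93 m has arm 0.38 m; its moment is m·g·0.38 clockwise.
For rotational equilibrium, m × 10 × 0.38 = 70.13, so m = 70.13 / (10 × 0.38) = 18.5 kg.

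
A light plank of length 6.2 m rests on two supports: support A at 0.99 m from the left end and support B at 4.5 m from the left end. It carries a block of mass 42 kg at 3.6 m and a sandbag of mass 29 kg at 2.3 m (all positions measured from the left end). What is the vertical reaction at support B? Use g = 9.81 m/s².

R_B ≈ 413 N

About support A:
Block: 42 × 9.81 = 412 N down at 3.6 m → arm 2.61 m, τ = 412 × 2.61 = 1075 N·m clockwise.
Sandbag: 29 × 9.81 = 284.5 N down at 2.3 m → arm 1.31 m, τ = 284.5 × 1.31 = 372.7 N·m clockwise.
Net load moment about support A = 1448 N·m clockwise.
Reaction R at support B is upward at 4.5 m, arm 3.51 m → moment R × 3.51 counterclockwise.
Balancing moments: R × 3.51 = 1448, giving R = 413 N.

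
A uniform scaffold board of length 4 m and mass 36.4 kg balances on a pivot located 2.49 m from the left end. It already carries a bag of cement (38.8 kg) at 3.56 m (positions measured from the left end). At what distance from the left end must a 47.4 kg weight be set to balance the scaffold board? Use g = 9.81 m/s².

x ≈ 1.99 m from the left end

About the pivot (at 2.49 m from the left end):
Beam weight: 36.4 × 9.81 = 357.1 N down at 2 m → arm 0.49 m, τ = 357.1 × 0.49 = 175 N·m counterclockwise.
Bag of cement: 38.8 × 9.81 = 380.6 N down at 3.56 m → arm 1.07 m, τ = 380.6 × 1.07 = 407.2 N·m clockwise.
Net moment of existing loads = 232.2 N·m clockwise.
The weight weighs 47.4 × 9.81 = 465 N and must supply an equal counterclockwise moment, so its lever arm about the pivot is 232.2 / 465 = 0.499 m.
That puts it at 2.49 − 0.499 = 1.99 m from the left end.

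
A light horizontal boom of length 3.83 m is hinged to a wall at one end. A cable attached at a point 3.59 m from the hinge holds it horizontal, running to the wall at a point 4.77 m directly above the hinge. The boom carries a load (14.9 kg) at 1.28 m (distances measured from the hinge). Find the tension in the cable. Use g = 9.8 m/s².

About the hinge:
Load: 14.9 × 9.8 = 146 N down at 1.28 m → arm 1.28 m, τ = 146 × 1.28 = 186.9 N·m clockwise.
Total clockwise load moment = 186.9 N·m.
The cable tension T acts at 3.59 m; only its component perpendicular to the boom, T sinθ, produces torque. sinθ = h/√(h²+d²) = 4.77/√(4.77²+3.59²) = 0.799.
Balancing moments: T × 3.59 × 0.799 = 186.9, giving T = 186.9 / 2.868 = 65.2 N.

T ≈ 65.2 N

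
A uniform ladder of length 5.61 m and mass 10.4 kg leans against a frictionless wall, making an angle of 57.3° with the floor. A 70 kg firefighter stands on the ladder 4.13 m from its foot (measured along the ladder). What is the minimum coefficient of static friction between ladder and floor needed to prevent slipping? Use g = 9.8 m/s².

Taking torques about the foot of the ladder:
Ladder weight 10.4×9.8 = 101.9 N acts at 2.805 m along the ladder; its horizontal arm is 2.805·cos57.3° = 1.515 m → τ = 154.4 N·m clockwise.
Firefighter: 70×9.8 = 686 N at 4.13 m → arm 2.231 m → τ = 1530 N·m clockwise.
Wall normal N acts horizontally at the top; its moment arm is the height L sinθ = 5.61·sin57.3° = 4.721 m, counterclockwise.
For rotational equilibrium, N × 4.721 = 1684, so N = 356.7 N.
ΣFx = 0 ⇒ f = N_wall = 356.7 N. ΣFy = 0 ⇒ N_floor = 787.9 N.
μ_min = f / N_floor = 356.7 / 787.9 = 0.453.

μ_min ≈ 0.453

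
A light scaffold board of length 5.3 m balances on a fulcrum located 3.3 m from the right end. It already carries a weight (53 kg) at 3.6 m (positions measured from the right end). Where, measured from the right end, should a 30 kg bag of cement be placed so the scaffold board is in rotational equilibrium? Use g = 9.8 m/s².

Take moments about the fulcrum (at 3.3 m from the right end).
Weight: 53 × 9.8 = 519.4 N down at 3.6 m → arm 0.3 m, τ = 519.4 × 0.3 = 155.8 N·m counterclockwise.
Net moment of existing loads = 155.8 N·m counterclockwise.
The bag of cement weighs 30 × 9.8 = 294 N and must supply an equal clockwise moment, so its lever arm about the fulcrum is 155.8 / 294 = 0.53 m.
That puts it at 3.3 − 0.53 = 2.77 m from the right end.

x ≈ 2.77 m from the right end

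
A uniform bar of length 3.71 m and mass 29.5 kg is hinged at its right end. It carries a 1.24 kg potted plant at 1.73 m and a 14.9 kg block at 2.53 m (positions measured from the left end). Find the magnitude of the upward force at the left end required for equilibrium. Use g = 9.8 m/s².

About the right end:
Beam weight: 29.5 × 9.8 = 289.1 N down at 1.855 m → arm 1.855 m, τ = 289.1 × 1.855 = 536.3 N·m counterclockwise.
Potted plant: 1.24 × 9.8 = 12.15 N down at 1.73 m → arm 1.98 m, τ = 12.15 × 1.98 = 24.06 N·m counterclockwise.
Block: 14.9 × 9.8 = 146 N down at 2.53 m → arm 1.18 m, τ = 146 × 1.18 = 172.3 N·m counterclockwise.
Net moment of the loads = 732.7 N·m counterclockwise.
The upward force F acts at the left end, arm 3.71 m, giving F × 3.71 clockwise.
Setting net torque to zero: F × 3.71 = 732.7 → F = 732.7 / 3.71 = 197 N.

F ≈ 197 N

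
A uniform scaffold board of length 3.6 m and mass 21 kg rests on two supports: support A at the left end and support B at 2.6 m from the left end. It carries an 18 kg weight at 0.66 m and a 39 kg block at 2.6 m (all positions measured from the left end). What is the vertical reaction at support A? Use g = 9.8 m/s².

R_A ≈ 195 N

Choose support B as the axis so its reaction then has zero moment arm.
Beam weight: 21 × 9.8 = 205.8 N down at 1.8 m → arm 0.8 m, τ = 205.8 × 0.8 = 164.6 N·m counterclockwise.
Weight: 18 × 9.8 = 176.4 N down at 0.66 m → arm 1.94 m, τ = 176.4 × 1.94 = 342.2 N·m counterclockwise.
Block: acts at the support B, moment arm 0 → no torque.
Net load moment about support B = 506.8 N·m counterclockwise.
Reaction R at support A is upward at 0 m, arm 2.6 m → moment R × 2.6 clockwise.
Setting net torque to zero: R × 2.6 = 506.8 → R = 195 N.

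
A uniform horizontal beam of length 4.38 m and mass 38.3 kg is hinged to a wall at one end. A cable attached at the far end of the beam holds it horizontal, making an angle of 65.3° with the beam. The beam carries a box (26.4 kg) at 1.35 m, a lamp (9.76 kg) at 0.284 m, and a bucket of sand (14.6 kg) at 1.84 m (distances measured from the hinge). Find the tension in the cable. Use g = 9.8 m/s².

Take moments about the hinge.
Beam weight: 38.3 × 9.8 = 375.3 N down at 2.19 m → arm 2.19 m, τ = 375.3 × 2.19 = 821.9 N·m clockwise.
Box: 26.4 × 9.8 = 258.7 N down at 1.35 m → arm 1.35 m, τ = 258.7 × 1.35 = 349.2 N·m clockwise.
Lamp: 9.76 × 9.8 = 95.65 N down at 0.284 m → arm 0.284 m, τ = 95.65 × 0.284 = 27.16 N·m clockwise.
Bucket of sand: 14.6 × 9.8 = 143.1 N down at 1.84 m → arm 1.84 m, τ = 143.1 × 1.84 = 263.3 N·m clockwise.
Total clockwise load moment = 1462 N·m.
The cable tension T acts at 4.38 m; only its component perpendicular to the beam, T sinθ, produces torque. sin 65.3° = 0.9085.
Στ = 0 ⇒ T × 4.38 × 0.9085 = 1462 ⇒ T = 1462 / 3.979 = 367 N.

T ≈ 367 N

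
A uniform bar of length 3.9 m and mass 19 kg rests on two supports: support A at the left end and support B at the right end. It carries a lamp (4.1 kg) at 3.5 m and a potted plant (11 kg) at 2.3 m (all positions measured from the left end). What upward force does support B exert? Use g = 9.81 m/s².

Take moments about support A.
Beam weight: 19 × 9.81 = 186.4 N down at 1.95 m → arm 1.95 m, τ = 186.4 × 1.95 = 363.5 N·m clockwise.
Lamp: 4.1 × 9.81 = 40.22 N down at 3.5 m → arm 3.5 m, τ = 40.22 × 3.5 = 140.8 N·m clockwise.
Potted plant: 11 × 9.81 = 107.9 N down at 2.3 m → arm 2.3 m, τ = 107.9 × 2.3 = 248.2 N·m clockwise.
Net load moment about support A = 752.5 N·m clockwise.
Reaction R at support B is upward at 3.9 m, arm 3.9 m → moment R × 3.9 counterclockwise.
Balancing moments: R × 3.9 = 752.5, giving R = 193 N.

R_B ≈ 193 N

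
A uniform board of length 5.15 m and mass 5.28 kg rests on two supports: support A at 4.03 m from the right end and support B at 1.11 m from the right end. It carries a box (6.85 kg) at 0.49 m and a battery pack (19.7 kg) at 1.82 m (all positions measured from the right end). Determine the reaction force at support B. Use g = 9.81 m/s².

Sum moments about support A (its reaction then has zero moment arm).
Beam weight: 5.28 × 9.81 = 51.8 N down at 2.575 m → arm 1.455 m, τ = 51.8 × 1.455 = 75.37 N·m clockwise.
Box: 6.85 × 9.81 = 67.2 N down at 0.49 m → arm 3.54 m, τ = 67.2 × 3.54 = 237.9 N·m clockwise.
Battery pack: 19.7 × 9.81 = 193.3 N down at 1.82 m → arm 2.21 m, τ = 193.3 × 2.21 = 427.2 N·m clockwise.
Net load moment about support A = 740.5 N·m clockwise.
Reaction R at support B is upward at 1.11 m, arm 2.92 m → moment R × 2.92 counterclockwise.
Στ = 0 ⇒ R × 2.92 = 740.5 ⇒ R = 254 N.

R_B ≈ 254 N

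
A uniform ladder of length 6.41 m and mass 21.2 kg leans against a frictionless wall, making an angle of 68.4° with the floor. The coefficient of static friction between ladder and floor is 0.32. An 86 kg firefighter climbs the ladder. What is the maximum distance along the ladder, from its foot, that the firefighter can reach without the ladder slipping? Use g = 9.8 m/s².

d ≈ 5.67 m

Take moments about the foot of the ladder.
Ladder weight 21.2×9.8 = 207.8 N acts at 3.205 m along the ladder; its horizontal arm is 3.205·cos68.4° = 1.18 m → τ = 245.2 N·m clockwise.
Firefighter weight 86×9.8 = 842.8 N at distance d → arm d·cos68.4° → τ = 842.8·d·0.3681 clockwise.
Wall normal N at the top has arm L sinθ = 5.96 m counterclockwise, so Στ = 0 gives N·5.96 = 245.2 + 310.2·d.
ΣFy = 0 ⇒ N_floor = 1051 N, so the maximum friction is μ_s·N_floor = 0.32×1051 = 336.3 N. ΣFx = 0 ⇒ N_wall = f, so at the slipping point N = 336.3 N.
Substituting: 336.3×5.96 = 245.2 + 310.2·d ⇒ d = (2004 − 245.2) / 310.2 = 5.67 m.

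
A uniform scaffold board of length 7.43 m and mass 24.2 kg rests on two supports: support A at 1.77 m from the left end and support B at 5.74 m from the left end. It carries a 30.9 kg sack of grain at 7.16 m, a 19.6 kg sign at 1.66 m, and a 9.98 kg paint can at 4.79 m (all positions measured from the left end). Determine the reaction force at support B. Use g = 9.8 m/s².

Take moments about support A.
Beam weight: 24.2 × 9.8 = 237.2 N down at 3.715 m → arm 1.945 m, τ = 237.2 × 1.945 = 461.4 N·m clockwise.
Sack of grain: 30.9 × 9.8 = 302.8 N down at 7.16 m → arm 5.39 m, τ = 302.8 × 5.39 = 1632 N·m clockwise.
Sign: 19.6 × 9.8 = 192.1 N down at 1.66 m → arm 0.11 m, τ = 192.1 × 0.11 = 21.13 N·m counterclockwise.
Paint can: 9.98 × 9.8 = 97.8 N down at 4.79 m → arm 3.02 m, τ = 97.8 × 3.02 = 295.4 N·m clockwise.
Net load moment about support A = 2368 N·m clockwise.
Reaction R at support B is upward at 5.74 m, arm 3.97 m → moment R × 3.97 counterclockwise.
Στ = 0 ⇒ R × 3.97 = 2368 ⇒ R = 596 N.

R_B ≈ 596 N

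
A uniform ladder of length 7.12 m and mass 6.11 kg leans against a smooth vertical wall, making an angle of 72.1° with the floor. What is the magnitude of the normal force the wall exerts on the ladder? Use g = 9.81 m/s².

Taking torques about the foot of the ladder:
Ladder weight 6.11×9.81 = 59.94 N acts at 3.56 m along the ladder; its horizontal arm is 3.56·cos72.1° = 1.094 m → τ = 65.57 N·m clockwise.
Wall normal N acts horizontally at the top; its moment arm is the height L sinθ = 7.12·sin72.1° = 6.775 m, counterclockwise.
Balancing moments: N × 6.775 = 65.57, giving N = 9.68 N.

N_wall ≈ 9.68 N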